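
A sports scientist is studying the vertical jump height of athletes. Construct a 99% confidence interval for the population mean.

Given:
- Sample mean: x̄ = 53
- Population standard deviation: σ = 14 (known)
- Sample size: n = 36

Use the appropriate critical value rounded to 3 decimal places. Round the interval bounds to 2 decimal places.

The population standard deviation σ is known, so use a z-interval (standard normal critical value).

For 99% confidence, z* = 2.576 (from standard normal table)

Standard error: SE = σ/√n = 14/√36 = 2.333333

Margin of error: E = z* × SE = 2.576 × 2.333333 = 6.0107

Z-interval: x̄ ± E = 53 ± 6.0107 = (46.9893, 59.0107)

Rounded to 2 decimal places:

(46.99, 59.01)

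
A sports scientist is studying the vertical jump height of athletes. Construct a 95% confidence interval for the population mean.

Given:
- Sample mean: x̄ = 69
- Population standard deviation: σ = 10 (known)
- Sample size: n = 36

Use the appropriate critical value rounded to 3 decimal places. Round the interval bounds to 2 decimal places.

The population standard deviation σ is known, so use a z-interval (standard normal critical value).

For 95% confidence, z* = 1.96 (from standard normal table)

Standard error: SE = σ/√n = 10/√36 = 1.666667

Margin of error: E = z* × SE = 1.96 × 1.666667 = 3.2667

Z-interval: x̄ ± E = 69 ± 3.2667 = (65.7333, 72.2667)

Rounded to 2 decimal places:

(65.73, 72.27)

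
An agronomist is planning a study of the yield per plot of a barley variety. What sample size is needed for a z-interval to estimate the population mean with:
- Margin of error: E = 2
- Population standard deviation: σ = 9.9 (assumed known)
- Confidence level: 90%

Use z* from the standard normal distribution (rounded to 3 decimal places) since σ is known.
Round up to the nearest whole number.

Using z* since population σ is known (z-interval formula).

For 90% confidence, z* = 1.645 (from standard normal table)

Sample size formula for z-interval: n = (z*σ/E)²

n = (1.645 × 9.9 / 2)²
  = (8.142750)²
  = 66.3044

Round up to the nearest whole number: n = 67

67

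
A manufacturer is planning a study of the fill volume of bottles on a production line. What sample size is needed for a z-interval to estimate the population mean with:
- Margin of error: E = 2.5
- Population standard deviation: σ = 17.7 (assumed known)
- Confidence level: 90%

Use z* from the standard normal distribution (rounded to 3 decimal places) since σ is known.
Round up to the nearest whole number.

Using z* since population σ is known (z-interval formula).

For 90% confidence, z* = 1.645 (from standard normal table)

Sample size formula for z-interval: n = (z*σ/E)²

n = (1.645 × 17.7 / 2.5)²
  = (11.646600)²
  = 135.6433

Round up to the nearest whole number: n = 136

136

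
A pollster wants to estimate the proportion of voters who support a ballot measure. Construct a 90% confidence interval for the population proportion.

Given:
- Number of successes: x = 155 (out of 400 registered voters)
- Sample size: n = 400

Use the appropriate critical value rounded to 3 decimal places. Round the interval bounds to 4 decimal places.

Sample proportion: p̂ = 155/400 = 0.387500

Check conditions for normal approximation:
  np̂ = 155 ≥ 10 ✓
  n(1-p̂) = 245 ≥ 10 ✓

The sample is large enough, so use a z-interval (normal approximation) for the proportion.

For 90% confidence, z* = 1.645 (from standard normal table)

Standard error: SE = √(p̂(1-p̂)/n) = √(0.387500×0.612500/400) = 0.02435897

Margin of error: E = z* × SE = 1.645 × 0.02435897 = 0.040071

Z-interval: p̂ ± E = 0.387500 ± 0.040071 = (0.347429, 0.427571)

Rounded to 4 decimal places:

(0.3474, 0.4276)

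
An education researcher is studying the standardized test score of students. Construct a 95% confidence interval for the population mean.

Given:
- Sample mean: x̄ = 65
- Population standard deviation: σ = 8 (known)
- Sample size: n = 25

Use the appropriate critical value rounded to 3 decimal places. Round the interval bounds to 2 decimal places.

The population standard deviation σ is known, so use a z-interval (standard normal critical value).

For 95% confidence, z* = 1.96 (from standard normal table)

Standard error: SE = σ/√n = 8/√25 = 1.600000

Margin of error: E = z* × SE = 1.96 × 1.600000 = 3.1360

Z-interval: x̄ ± E = 65 ± 3.1360 = (61.8640, 68.1360)

Rounded to 2 decimal places:

(61.86, 68.14)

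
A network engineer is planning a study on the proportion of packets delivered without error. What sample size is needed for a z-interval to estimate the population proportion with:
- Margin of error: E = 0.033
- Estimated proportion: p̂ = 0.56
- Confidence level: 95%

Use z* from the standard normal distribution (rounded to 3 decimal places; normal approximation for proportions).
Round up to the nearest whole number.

Using z* for proportion z-interval (normal approximation).

For 95% confidence, z* = 1.96 (from standard normal table)

Sample size formula for proportion z-interval: n = z*²p̂(1-p̂)/E²

n = 1.96² × 0.56 × 0.44 / 0.033²
  = 3.8416 × 0.2464 / 0.001089
  = 869.2105

Round up to the nearest whole number: n = 870

870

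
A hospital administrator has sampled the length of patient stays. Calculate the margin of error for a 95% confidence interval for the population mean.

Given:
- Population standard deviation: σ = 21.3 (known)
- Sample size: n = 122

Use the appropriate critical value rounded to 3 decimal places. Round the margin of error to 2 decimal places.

The population standard deviation σ is known, so use the z-interval margin of error formula.

For 95% confidence, z* = 1.96 (from standard normal table)

Margin of error formula for z-interval: E = z* × σ/√n

E = 1.96 × 21.3/√122
  = 1.96 × 1.928411
  = 3.7797

Rounded to 2 decimal places:

3.78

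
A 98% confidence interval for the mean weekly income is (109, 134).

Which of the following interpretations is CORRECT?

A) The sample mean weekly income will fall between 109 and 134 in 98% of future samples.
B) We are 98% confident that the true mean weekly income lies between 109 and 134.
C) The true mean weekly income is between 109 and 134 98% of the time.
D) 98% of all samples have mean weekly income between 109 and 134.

A confidence interval represents our confidence in the procedure, not a probability statement about the parameter.

Key concept: If we repeated this sampling process many times and computed a 98% CI each time, about 98% of those intervals would contain the true population parameter.

For this specific interval (109, 134):
- Midpoint (point estimate): 121.5
- Margin of error: 12.5

The correct interpretation is the one stating confidence that the true parameter lies in the interval — option B.

B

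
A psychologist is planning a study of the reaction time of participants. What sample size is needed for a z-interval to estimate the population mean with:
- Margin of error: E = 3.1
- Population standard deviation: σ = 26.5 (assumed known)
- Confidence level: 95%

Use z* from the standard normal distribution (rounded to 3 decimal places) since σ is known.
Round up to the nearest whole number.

Using z* since population σ is known (z-interval formula).

For 95% confidence, z* = 1.96 (from standard normal table)

Sample size formula for z-interval: n = (z*σ/E)²

n = (1.96 × 26.5 / 3.1)²
  = (16.754839)²
  = 280.7246

Round up to the nearest whole number: n = 281

281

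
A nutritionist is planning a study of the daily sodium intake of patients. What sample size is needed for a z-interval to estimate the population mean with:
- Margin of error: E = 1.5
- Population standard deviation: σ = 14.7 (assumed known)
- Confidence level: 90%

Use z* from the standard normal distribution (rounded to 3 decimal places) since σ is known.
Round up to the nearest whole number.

Using z* since population σ is known (z-interval formula).

For 90% confidence, z* = 1.645 (from standard normal table)

Sample size formula for z-interval: n = (z*σ/E)²

n = (1.645 × 14.7 / 1.5)²
  = (16.121000)²
  = 259.8866

Round up to the nearest whole number: n = 260

260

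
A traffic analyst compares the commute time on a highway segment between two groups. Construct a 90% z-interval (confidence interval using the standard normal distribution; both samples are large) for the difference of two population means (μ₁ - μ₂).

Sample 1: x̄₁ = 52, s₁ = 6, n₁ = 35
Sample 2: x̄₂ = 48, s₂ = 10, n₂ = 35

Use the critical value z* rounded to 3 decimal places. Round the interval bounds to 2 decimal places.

Both samples are large (n₁ = 35 ≥ 30, n₂ = 35 ≥ 30), so a z-interval for the difference of means applies.

Point estimate: x̄₁ - x̄₂ = 52 - 48 = 4

Standard error: SE = √(s₁²/n₁ + s₂²/n₂)
= √(6²/35 + 10²/35)
= √(1.028571 + 2.857143)
= 1.971222

For 90% confidence, z* = 1.645 (from standard normal table)
Margin of error: E = z* × SE = 1.645 × 1.971222 = 3.2427

Z-interval: (x̄₁ - x̄₂) ± E = 4 ± 3.2427 = (0.7573, 7.2427)

Rounded to 2 decimal places:

(0.76, 7.24)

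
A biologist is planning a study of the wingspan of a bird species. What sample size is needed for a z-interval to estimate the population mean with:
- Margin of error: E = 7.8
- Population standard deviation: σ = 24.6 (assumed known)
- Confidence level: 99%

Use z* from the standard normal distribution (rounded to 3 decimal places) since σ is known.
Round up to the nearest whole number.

Using z* since population σ is known (z-interval formula).

For 99% confidence, z* = 2.576 (from standard normal table)

Sample size formula for z-interval: n = (z*σ/E)²

n = (2.576 × 24.6 / 7.8)²
  = (8.124308)²
  = 66.0044

Round up to the nearest whole number: n = 67

67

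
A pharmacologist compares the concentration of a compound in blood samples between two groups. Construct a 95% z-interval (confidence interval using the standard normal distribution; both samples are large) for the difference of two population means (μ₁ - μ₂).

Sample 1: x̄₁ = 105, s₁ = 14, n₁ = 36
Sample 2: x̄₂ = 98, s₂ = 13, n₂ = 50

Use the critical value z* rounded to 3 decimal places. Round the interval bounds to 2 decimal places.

Both samples are large (n₁ = 36 ≥ 30, n₂ = 50 ≥ 30), so a z-interval for the difference of means applies.

Point estimate: x̄₁ - x̄₂ = 105 - 98 = 7

Standard error: SE = √(s₁²/n₁ + s₂²/n₂)
= √(14²/36 + 13²/50)
= √(5.444444 + 3.380000)
= 2.970597

For 95% confidence, z* = 1.96 (from standard normal table)
Margin of error: E = z* × SE = 1.96 × 2.970597 = 5.8224

Z-interval: (x̄₁ - x̄₂) ± E = 7 ± 5.8224 = (1.1776, 12.8224)

Rounded to 2 decimal places:

(1.18, 12.82)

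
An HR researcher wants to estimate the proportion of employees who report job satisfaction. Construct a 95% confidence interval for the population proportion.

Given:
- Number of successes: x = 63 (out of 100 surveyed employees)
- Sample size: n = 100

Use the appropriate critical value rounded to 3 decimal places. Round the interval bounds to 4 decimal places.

Sample proportion: p̂ = 63/100 = 0.630000

Check conditions for normal approximation:
  np̂ = 63 ≥ 10 ✓
  n(1-p̂) = 37 ≥ 10 ✓

The sample is large enough, so use a z-interval (normal approximation) for the proportion.

For 95% confidence, z* = 1.96 (from standard normal table)

Standard error: SE = √(p̂(1-p̂)/n) = √(0.630000×0.370000/100) = 0.04828043

Margin of error: E = z* × SE = 1.96 × 0.04828043 = 0.094630

Z-interval: p̂ ± E = 0.630000 ± 0.094630 = (0.535370, 0.724630)

Rounded to 4 decimal places:

(0.5354, 0.7246)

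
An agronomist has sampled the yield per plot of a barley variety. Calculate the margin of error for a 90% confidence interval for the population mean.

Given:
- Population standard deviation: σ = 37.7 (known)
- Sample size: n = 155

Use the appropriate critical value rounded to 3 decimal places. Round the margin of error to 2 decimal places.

The population standard deviation σ is known, so use the z-interval margin of error formula.

For 90% confidence, z* = 1.645 (from standard normal table)

Margin of error formula for z-interval: E = z* × σ/√n

E = 1.645 × 37.7/√155
  = 1.645 × 3.028137
  = 4.9813

Rounded to 2 decimal places:

4.98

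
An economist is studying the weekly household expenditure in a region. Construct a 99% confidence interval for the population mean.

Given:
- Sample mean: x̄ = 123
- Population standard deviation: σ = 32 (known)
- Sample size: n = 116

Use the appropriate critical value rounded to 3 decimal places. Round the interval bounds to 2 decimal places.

The population standard deviation σ is known, so use a z-interval (standard normal critical value).

For 99% confidence, z* = 2.576 (from standard normal table)

Standard error: SE = σ/√n = 32/√116 = 2.971125

Margin of error: E = z* × SE = 2.576 × 2.971125 = 7.6536

Z-interval: x̄ ± E = 123 ± 7.6536 = (115.3464, 130.6536)

Rounded to 2 decimal places:

(115.35, 130.65)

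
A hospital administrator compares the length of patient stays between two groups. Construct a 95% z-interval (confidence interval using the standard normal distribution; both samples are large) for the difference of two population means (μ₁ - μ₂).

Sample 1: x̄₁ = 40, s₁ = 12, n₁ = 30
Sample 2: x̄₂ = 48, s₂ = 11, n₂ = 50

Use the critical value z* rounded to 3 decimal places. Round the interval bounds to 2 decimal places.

Both samples are large (n₁ = 30 ≥ 30, n₂ = 50 ≥ 30), so a z-interval for the difference of means applies.

Point estimate: x̄₁ - x̄₂ = 40 - 48 = -8

Standard error: SE = √(s₁²/n₁ + s₂²/n₂)
= √(12²/30 + 11²/50)
= √(4.800000 + 2.420000)
= 2.687006

For 95% confidence, z* = 1.96 (from standard normal table)
Margin of error: E = z* × SE = 1.96 × 2.687006 = 5.2665

Z-interval: (x̄₁ - x̄₂) ± E = -8 ± 5.2665 = (-13.2665, -2.7335)

Rounded to 2 decimal places:

(-13.27, -2.73)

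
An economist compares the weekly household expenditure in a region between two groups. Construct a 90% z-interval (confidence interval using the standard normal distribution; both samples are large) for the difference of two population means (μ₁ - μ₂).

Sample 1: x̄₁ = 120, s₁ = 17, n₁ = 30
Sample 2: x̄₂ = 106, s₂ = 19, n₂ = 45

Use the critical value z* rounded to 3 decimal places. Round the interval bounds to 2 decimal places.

Both samples are large (n₁ = 30 ≥ 30, n₂ = 45 ≥ 30), so a z-interval for the difference of means applies.

Point estimate: x̄₁ - x̄₂ = 120 - 106 = 14

Standard error: SE = √(s₁²/n₁ + s₂²/n₂)
= √(17²/30 + 19²/45)
= √(9.633333 + 8.022222)
= 4.201851

For 90% confidence, z* = 1.645 (from standard normal table)
Margin of error: E = z* × SE = 1.645 × 4.201851 = 6.9120

Z-interval: (x̄₁ - x̄₂) ± E = 14 ± 6.9120 = (7.0880, 20.9120)

Rounded to 2 decimal places:

(7.09, 20.91)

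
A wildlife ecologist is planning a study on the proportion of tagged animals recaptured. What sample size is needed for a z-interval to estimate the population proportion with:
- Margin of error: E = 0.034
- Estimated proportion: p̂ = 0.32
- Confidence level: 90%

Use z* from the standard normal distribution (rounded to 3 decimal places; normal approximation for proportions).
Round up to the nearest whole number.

Using z* for proportion z-interval (normal approximation).

For 90% confidence, z* = 1.645 (from standard normal table)

Sample size formula for proportion z-interval: n = z*²p̂(1-p̂)/E²

n = 1.645² × 0.32 × 0.68 / 0.034²
  = 2.706025 × 0.2176 / 0.001156
  = 509.3694

Round up to the nearest whole number: n = 510

510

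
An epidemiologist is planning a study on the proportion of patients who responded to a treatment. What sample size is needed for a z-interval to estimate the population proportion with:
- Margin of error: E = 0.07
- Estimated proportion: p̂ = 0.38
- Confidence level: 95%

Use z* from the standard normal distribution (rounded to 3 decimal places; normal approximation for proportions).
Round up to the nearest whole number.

Using z* for proportion z-interval (normal approximation).

For 95% confidence, z* = 1.96 (from standard normal table)

Sample size formula for proportion z-interval: n = z*²p̂(1-p̂)/E²

n = 1.96² × 0.38 × 0.62 / 0.07²
  = 3.8416 × 0.2356 / 0.0049
  = 184.7104

Round up to the nearest whole number: n = 185

185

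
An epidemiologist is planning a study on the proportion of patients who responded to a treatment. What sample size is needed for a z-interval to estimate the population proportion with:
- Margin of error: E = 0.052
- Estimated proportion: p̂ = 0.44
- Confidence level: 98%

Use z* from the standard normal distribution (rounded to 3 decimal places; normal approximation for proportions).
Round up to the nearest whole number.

Using z* for proportion z-interval (normal approximation).

For 98% confidence, z* = 2.326 (from standard normal table)

Sample size formula for proportion z-interval: n = z*²p̂(1-p̂)/E²

n = 2.326² × 0.44 × 0.56 / 0.052²
  = 5.410276 × 0.2464 / 0.002704
  = 493.0074

Round up to the nearest whole number: n = 494

494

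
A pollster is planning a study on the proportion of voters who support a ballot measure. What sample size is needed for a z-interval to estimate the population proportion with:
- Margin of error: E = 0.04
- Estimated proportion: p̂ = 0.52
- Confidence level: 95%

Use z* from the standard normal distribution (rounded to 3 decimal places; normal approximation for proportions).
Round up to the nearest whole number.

Using z* for proportion z-interval (normal approximation).

For 95% confidence, z* = 1.96 (from standard normal table)

Sample size formula for proportion z-interval: n = z*²p̂(1-p̂)/E²

n = 1.96² × 0.52 × 0.48 / 0.04²
  = 3.8416 × 0.2496 / 0.0016
  = 599.2896

Round up to the nearest whole number: n = 600

600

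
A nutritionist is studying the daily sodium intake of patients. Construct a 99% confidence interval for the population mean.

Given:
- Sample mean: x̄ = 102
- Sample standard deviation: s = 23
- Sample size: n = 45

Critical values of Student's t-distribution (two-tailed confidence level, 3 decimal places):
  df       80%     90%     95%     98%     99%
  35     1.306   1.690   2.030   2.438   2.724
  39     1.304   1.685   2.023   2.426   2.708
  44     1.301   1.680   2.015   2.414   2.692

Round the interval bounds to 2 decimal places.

The population standard deviation σ is unknown (only the sample standard deviation s is given), so use a t-interval with df = n - 1 = 45 - 1 = 44.

For 99% confidence with df = 44, t* = 2.692 (from t-table)

Standard error: SE = s/√n = 23/√45 = 3.428638

Margin of error: E = t* × SE = 2.692 × 3.428638 = 9.2299

T-interval: x̄ ± E = 102 ± 9.2299 = (92.7701, 111.2299)

Rounded to 2 decimal places:

(92.77, 111.23)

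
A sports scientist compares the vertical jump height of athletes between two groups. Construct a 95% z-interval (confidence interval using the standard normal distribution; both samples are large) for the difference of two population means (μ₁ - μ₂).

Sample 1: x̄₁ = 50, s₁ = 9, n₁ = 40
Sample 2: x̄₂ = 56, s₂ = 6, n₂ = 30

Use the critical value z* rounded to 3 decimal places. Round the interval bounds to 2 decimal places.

Both samples are large (n₁ = 40 ≥ 30, n₂ = 30 ≥ 30), so a z-interval for the difference of means applies.

Point estimate: x̄₁ - x̄₂ = 50 - 56 = -6

Standard error: SE = √(s₁²/n₁ + s₂²/n₂)
= √(9²/40 + 6²/30)
= √(2.025000 + 1.200000)
= 1.795828

For 95% confidence, z* = 1.96 (from standard normal table)
Margin of error: E = z* × SE = 1.96 × 1.795828 = 3.5198

Z-interval: (x̄₁ - x̄₂) ± E = -6 ± 3.5198 = (-9.5198, -2.4802)

Rounded to 2 decimal places:

(-9.52, -2.48)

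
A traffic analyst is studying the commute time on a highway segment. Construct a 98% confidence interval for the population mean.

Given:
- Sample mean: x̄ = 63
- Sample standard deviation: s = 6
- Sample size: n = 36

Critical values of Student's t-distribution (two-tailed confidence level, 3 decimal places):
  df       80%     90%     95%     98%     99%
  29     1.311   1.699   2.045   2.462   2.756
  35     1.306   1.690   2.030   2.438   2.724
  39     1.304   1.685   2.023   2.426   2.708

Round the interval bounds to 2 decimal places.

The population standard deviation σ is unknown (only the sample standard deviation s is given), so use a t-interval with df = n - 1 = 36 - 1 = 35.

For 98% confidence with df = 35, t* = 2.438 (from t-table)

Standard error: SE = s/√n = 6/√36 = 1.000000

Margin of error: E = t* × SE = 2.438 × 1.000000 = 2.4380

T-interval: x̄ ± E = 63 ± 2.4380 = (60.5620, 65.4380)

Rounded to 2 decimal places:

(60.56, 65.44)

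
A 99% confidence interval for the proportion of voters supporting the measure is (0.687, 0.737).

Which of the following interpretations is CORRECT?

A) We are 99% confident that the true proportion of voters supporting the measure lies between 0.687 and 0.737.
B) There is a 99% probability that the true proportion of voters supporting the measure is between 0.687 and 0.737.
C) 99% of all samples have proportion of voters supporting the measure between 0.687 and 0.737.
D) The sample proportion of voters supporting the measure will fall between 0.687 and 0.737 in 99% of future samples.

A confidence interval represents our confidence in the procedure, not a probability statement about the parameter.

Key concept: If we repeated this sampling process many times and computed a 99% CI each time, about 99% of those intervals would contain the true population parameter.

For this specific interval (0.687, 0.737):
- Midpoint (point estimate): 0.712
- Margin of error: 0.025

The correct interpretation is the one stating confidence that the true parameter lies in the interval — option A.

A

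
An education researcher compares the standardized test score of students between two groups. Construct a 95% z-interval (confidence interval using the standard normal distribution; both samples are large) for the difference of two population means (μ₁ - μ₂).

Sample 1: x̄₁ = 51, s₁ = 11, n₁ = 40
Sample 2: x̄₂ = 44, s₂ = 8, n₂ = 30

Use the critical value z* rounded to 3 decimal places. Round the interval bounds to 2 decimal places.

Both samples are large (n₁ = 40 ≥ 30, n₂ = 30 ≥ 30), so a z-interval for the difference of means applies.

Point estimate: x̄₁ - x̄₂ = 51 - 44 = 7

Standard error: SE = √(s₁²/n₁ + s₂²/n₂)
= √(11²/40 + 8²/30)
= √(3.025000 + 2.133333)
= 2.271196

For 95% confidence, z* = 1.96 (from standard normal table)
Margin of error: E = z* × SE = 1.96 × 2.271196 = 4.4515

Z-interval: (x̄₁ - x̄₂) ± E = 7 ± 4.4515 = (2.5485, 11.4515)

Rounded to 2 decimal places:

(2.55, 11.45)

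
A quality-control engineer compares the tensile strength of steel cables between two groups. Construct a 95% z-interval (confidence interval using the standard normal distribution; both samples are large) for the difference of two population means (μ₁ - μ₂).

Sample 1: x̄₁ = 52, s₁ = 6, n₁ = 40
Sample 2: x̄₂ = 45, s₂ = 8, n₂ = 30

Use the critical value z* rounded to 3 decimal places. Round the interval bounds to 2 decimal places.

Both samples are large (n₁ = 40 ≥ 30, n₂ = 30 ≥ 30), so a z-interval for the difference of means applies.

Point estimate: x̄₁ - x̄₂ = 52 - 45 = 7

Standard error: SE = √(s₁²/n₁ + s₂²/n₂)
= √(6²/40 + 8²/30)
= √(0.900000 + 2.133333)
= 1.741647

For 95% confidence, z* = 1.96 (from standard normal table)
Margin of error: E = z* × SE = 1.96 × 1.741647 = 3.4136

Z-interval: (x̄₁ - x̄₂) ± E = 7 ± 3.4136 = (3.5864, 10.4136)

Rounded to 2 decimal places:

(3.59, 10.41)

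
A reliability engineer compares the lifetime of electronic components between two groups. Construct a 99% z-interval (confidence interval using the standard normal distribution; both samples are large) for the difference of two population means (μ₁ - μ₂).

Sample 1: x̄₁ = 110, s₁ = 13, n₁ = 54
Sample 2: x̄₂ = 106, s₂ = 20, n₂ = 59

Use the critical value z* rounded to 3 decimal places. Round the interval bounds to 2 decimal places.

Both samples are large (n₁ = 54 ≥ 30, n₂ = 59 ≥ 30), so a z-interval for the difference of means applies.

Point estimate: x̄₁ - x̄₂ = 110 - 106 = 4

Standard error: SE = √(s₁²/n₁ + s₂²/n₂)
= √(13²/54 + 20²/59)
= √(3.129630 + 6.779661)
= 3.147903

For 99% confidence, z* = 2.576 (from standard normal table)
Margin of error: E = z* × SE = 2.576 × 3.147903 = 8.1090

Z-interval: (x̄₁ - x̄₂) ± E = 4 ± 8.1090 = (-4.1090, 12.1090)

Rounded to 2 decimal places:

(-4.11, 12.11)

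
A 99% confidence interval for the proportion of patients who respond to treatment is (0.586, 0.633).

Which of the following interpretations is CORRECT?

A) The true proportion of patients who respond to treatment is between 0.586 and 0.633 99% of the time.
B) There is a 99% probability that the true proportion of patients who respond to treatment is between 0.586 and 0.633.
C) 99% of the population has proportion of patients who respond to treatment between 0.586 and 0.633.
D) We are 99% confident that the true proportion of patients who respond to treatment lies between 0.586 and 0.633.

A confidence interval represents our confidence in the procedure, not a probability statement about the parameter.

Key concept: If we repeated this sampling process many times and computed a 99% CI each time, about 99% of those intervals would contain the true population parameter.

For this specific interval (0.586, 0.633):
- Midpoint (point estimate): 0.6095
- Margin of error: 0.0235

The correct interpretation is the one stating confidence that the true parameter lies in the interval — option D.

D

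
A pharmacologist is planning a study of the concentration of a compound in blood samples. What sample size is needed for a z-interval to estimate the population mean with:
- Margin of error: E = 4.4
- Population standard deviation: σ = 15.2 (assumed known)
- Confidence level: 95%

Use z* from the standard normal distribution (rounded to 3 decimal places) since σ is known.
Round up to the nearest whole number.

Using z* since population σ is known (z-interval formula).

For 95% confidence, z* = 1.96 (from standard normal table)

Sample size formula for z-interval: n = (z*σ/E)²

n = (1.96 × 15.2 / 4.4)²
  = (6.770909)²
  = 45.8452

Round up to the nearest whole number: n = 46

46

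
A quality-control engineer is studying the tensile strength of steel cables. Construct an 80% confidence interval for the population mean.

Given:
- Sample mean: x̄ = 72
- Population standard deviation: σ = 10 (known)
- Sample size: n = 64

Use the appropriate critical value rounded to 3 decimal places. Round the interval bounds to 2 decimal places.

The population standard deviation σ is known, so use a z-interval (standard normal critical value).

For 80% confidence, z* = 1.282 (from standard normal table)

Standard error: SE = σ/√n = 10/√64 = 1.250000

Margin of error: E = z* × SE = 1.282 × 1.250000 = 1.6025

Z-interval: x̄ ± E = 72 ± 1.6025 = (70.3975, 73.6025)

Rounded to 2 decimal places:

(70.40, 73.60)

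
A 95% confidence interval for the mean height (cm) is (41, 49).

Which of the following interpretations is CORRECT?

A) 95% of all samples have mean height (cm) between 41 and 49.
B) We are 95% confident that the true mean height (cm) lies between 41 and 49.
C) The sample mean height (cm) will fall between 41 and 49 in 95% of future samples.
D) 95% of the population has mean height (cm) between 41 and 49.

A confidence interval represents our confidence in the procedure, not a probability statement about the parameter.

Key concept: If we repeated this sampling process many times and computed a 95% CI each time, about 95% of those intervals would contain the true population parameter.

For this specific interval (41, 49):
- Midpoint (point estimate): 45
- Margin of error: 4

The correct interpretation is the one stating confidence that the true parameter lies in the interval — option B.

B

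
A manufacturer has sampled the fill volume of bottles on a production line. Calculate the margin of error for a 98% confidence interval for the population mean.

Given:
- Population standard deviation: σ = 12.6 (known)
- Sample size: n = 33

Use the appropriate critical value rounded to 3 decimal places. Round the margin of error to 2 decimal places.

The population standard deviation σ is known, so use the z-interval margin of error formula.

For 98% confidence, z* = 2.326 (from standard normal table)

Margin of error formula for z-interval: E = z* × σ/√n

E = 2.326 × 12.6/√33
  = 2.326 × 2.193378
  = 5.1018

Rounded to 2 decimal places:

5.10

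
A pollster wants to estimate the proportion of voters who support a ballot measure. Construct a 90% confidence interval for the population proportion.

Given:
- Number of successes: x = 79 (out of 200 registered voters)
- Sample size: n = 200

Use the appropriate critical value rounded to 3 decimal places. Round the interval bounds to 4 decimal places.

Sample proportion: p̂ = 79/200 = 0.395000

Check conditions for normal approximation:
  np̂ = 79 ≥ 10 ✓
  n(1-p̂) = 121 ≥ 10 ✓

The sample is large enough, so use a z-interval (normal approximation) for the proportion.

For 90% confidence, z* = 1.645 (from standard normal table)

Standard error: SE = √(p̂(1-p̂)/n) = √(0.395000×0.605000/200) = 0.03456696

Margin of error: E = z* × SE = 1.645 × 0.03456696 = 0.056863

Z-interval: p̂ ± E = 0.395000 ± 0.056863 = (0.338137, 0.451863)

Rounded to 4 decimal places:

(0.3381, 0.4519)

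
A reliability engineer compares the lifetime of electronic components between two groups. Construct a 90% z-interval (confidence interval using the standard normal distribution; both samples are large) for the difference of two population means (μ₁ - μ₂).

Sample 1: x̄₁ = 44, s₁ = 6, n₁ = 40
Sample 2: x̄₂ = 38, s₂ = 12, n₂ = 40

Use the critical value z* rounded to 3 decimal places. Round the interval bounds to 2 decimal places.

Both samples are large (n₁ = 40 ≥ 30, n₂ = 40 ≥ 30), so a z-interval for the difference of means applies.

Point estimate: x̄₁ - x̄₂ = 44 - 38 = 6

Standard error: SE = √(s₁²/n₁ + s₂²/n₂)
= √(6²/40 + 12²/40)
= √(0.900000 + 3.600000)
= 2.121320

For 90% confidence, z* = 1.645 (from standard normal table)
Margin of error: E = z* × SE = 1.645 × 2.121320 = 3.4896

Z-interval: (x̄₁ - x̄₂) ± E = 6 ± 3.4896 = (2.5104, 9.4896)

Rounded to 2 decimal places:

(2.51, 9.49)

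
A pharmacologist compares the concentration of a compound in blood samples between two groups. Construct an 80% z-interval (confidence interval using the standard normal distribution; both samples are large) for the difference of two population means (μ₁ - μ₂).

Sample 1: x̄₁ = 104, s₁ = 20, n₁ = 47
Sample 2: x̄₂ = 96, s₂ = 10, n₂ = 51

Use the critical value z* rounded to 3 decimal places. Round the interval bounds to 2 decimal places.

Both samples are large (n₁ = 47 ≥ 30, n₂ = 51 ≥ 30), so a z-interval for the difference of means applies.

Point estimate: x̄₁ - x̄₂ = 104 - 96 = 8

Standard error: SE = √(s₁²/n₁ + s₂²/n₂)
= √(20²/47 + 10²/51)
= √(8.510638 + 1.960784)
= 3.235958

For 80% confidence, z* = 1.282 (from standard normal table)
Margin of error: E = z* × SE = 1.282 × 3.235958 = 4.1485

Z-interval: (x̄₁ - x̄₂) ± E = 8 ± 4.1485 = (3.8515, 12.1485)

Rounded to 2 decimal places:

(3.85, 12.15)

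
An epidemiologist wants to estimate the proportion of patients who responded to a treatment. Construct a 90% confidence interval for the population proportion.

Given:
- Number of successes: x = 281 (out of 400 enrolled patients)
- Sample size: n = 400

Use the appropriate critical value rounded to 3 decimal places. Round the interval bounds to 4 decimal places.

Sample proportion: p̂ = 281/400 = 0.702500

Check conditions for normal approximation:
  np̂ = 281 ≥ 10 ✓
  n(1-p̂) = 119 ≥ 10 ✓

The sample is large enough, so use a z-interval (normal approximation) for the proportion.

For 90% confidence, z* = 1.645 (from standard normal table)

Standard error: SE = √(p̂(1-p̂)/n) = √(0.702500×0.297500/400) = 0.02285792

Margin of error: E = z* × SE = 1.645 × 0.02285792 = 0.037601

Z-interval: p̂ ± E = 0.702500 ± 0.037601 = (0.664899, 0.740101)

Rounded to 4 decimal places:

(0.6649, 0.7401)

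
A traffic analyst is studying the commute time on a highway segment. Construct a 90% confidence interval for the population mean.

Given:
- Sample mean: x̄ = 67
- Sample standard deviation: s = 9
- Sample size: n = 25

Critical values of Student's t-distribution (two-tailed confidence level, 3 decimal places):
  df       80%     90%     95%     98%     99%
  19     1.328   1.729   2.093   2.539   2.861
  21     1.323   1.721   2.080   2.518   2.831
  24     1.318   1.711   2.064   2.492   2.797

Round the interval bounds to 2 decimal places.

The population standard deviation σ is unknown (only the sample standard deviation s is given), so use a t-interval with df = n - 1 = 25 - 1 = 24.

For 90% confidence with df = 24, t* = 1.711 (from t-table)

Standard error: SE = s/√n = 9/√25 = 1.800000

Margin of error: E = t* × SE = 1.711 × 1.800000 = 3.0798

T-interval: x̄ ± E = 67 ± 3.0798 = (63.9202, 70.0798)

Rounded to 2 decimal places:

(63.92, 70.08)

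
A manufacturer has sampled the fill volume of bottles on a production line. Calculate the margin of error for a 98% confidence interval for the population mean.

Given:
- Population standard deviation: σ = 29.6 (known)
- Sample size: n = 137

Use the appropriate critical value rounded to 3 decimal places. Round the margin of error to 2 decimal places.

The population standard deviation σ is known, so use the z-interval margin of error formula.

For 98% confidence, z* = 2.326 (from standard normal table)

Margin of error formula for z-interval: E = z* × σ/√n

E = 2.326 × 29.6/√137
  = 2.326 × 2.528899
  = 5.8822

Rounded to 2 decimal places:

5.88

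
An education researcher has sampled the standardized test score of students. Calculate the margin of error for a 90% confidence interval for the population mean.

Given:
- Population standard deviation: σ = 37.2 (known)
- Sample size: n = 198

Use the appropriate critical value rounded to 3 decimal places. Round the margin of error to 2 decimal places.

The population standard deviation σ is known, so use the z-interval margin of error formula.

For 90% confidence, z* = 1.645 (from standard normal table)

Margin of error formula for z-interval: E = z* × σ/√n

E = 1.645 × 37.2/√198
  = 1.645 × 2.643689
  = 4.3489

Rounded to 2 decimal places:

4.35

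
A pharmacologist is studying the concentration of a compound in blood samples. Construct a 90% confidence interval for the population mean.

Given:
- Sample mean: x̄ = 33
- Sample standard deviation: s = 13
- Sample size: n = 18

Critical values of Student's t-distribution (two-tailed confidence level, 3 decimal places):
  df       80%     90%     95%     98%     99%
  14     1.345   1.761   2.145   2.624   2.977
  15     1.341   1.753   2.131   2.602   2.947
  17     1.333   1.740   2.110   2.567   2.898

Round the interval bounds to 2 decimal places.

The population standard deviation σ is unknown (only the sample standard deviation s is given), so use a t-interval with df = n - 1 = 18 - 1 = 17.

For 90% confidence with df = 17, t* = 1.740 (from t-table)

Standard error: SE = s/√n = 13/√18 = 3.064129

Margin of error: E = t* × SE = 1.740 × 3.064129 = 5.3316

T-interval: x̄ ± E = 33 ± 5.3316 = (27.6684, 38.3316)

Rounded to 2 decimal places:

(27.67, 38.33)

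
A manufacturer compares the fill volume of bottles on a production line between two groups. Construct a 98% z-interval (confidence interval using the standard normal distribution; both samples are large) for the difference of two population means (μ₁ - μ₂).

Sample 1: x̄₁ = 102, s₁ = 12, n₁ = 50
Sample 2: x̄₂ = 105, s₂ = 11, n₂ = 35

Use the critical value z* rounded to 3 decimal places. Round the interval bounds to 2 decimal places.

Both samples are large (n₁ = 50 ≥ 30, n₂ = 35 ≥ 30), so a z-interval for the difference of means applies.

Point estimate: x̄₁ - x̄₂ = 102 - 105 = -3

Standard error: SE = √(s₁²/n₁ + s₂²/n₂)
= √(12²/50 + 11²/35)
= √(2.880000 + 3.457143)
= 2.517368

For 98% confidence, z* = 2.326 (from standard normal table)
Margin of error: E = z* × SE = 2.326 × 2.517368 = 5.8554

Z-interval: (x̄₁ - x̄₂) ± E = -3 ± 5.8554 = (-8.8554, 2.8554)

Rounded to 2 decimal places:

(-8.86, 2.86)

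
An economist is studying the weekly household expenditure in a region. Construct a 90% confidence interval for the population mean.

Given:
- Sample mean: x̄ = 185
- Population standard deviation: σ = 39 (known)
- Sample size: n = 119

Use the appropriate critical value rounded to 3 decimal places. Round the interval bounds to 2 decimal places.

The population standard deviation σ is known, so use a z-interval (standard normal critical value).

For 90% confidence, z* = 1.645 (from standard normal table)

Standard error: SE = σ/√n = 39/√119 = 3.575124

Margin of error: E = z* × SE = 1.645 × 3.575124 = 5.8811

Z-interval: x̄ ± E = 185 ± 5.8811 = (179.1189, 190.8811)

Rounded to 2 decimal places:

(179.12, 190.88)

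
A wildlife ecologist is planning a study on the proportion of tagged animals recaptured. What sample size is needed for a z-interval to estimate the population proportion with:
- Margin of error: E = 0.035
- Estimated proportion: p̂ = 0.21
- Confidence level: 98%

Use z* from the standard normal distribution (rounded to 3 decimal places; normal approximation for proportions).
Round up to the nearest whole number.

Using z* for proportion z-interval (normal approximation).

For 98% confidence, z* = 2.326 (from standard normal table)

Sample size formula for proportion z-interval: n = z*²p̂(1-p̂)/E²

n = 2.326² × 0.21 × 0.79 / 0.035²
  = 5.410276 × 0.1659 / 0.001225
  = 732.7059

Round up to the nearest whole number: n = 733

733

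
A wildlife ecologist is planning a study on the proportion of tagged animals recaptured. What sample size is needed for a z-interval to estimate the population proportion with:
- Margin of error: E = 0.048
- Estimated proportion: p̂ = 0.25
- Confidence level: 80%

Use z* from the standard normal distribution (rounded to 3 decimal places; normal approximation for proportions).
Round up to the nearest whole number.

Using z* for proportion z-interval (normal approximation).

For 80% confidence, z* = 1.282 (from standard normal table)

Sample size formula for proportion z-interval: n = z*²p̂(1-p̂)/E²

n = 1.282² × 0.25 × 0.75 / 0.048²
  = 1.643524 × 0.1875 / 0.002304
  = 133.7503

Round up to the nearest whole number: n = 134

134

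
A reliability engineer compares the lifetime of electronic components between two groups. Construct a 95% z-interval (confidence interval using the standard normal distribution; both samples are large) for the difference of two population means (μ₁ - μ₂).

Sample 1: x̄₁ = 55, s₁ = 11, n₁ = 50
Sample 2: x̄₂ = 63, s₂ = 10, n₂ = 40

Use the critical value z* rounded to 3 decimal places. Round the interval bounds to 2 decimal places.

Both samples are large (n₁ = 50 ≥ 30, n₂ = 40 ≥ 30), so a z-interval for the difference of means applies.

Point estimate: x̄₁ - x̄₂ = 55 - 63 = -8

Standard error: SE = √(s₁²/n₁ + s₂²/n₂)
= √(11²/50 + 10²/40)
= √(2.420000 + 2.500000)
= 2.218107

For 95% confidence, z* = 1.96 (from standard normal table)
Margin of error: E = z* × SE = 1.96 × 2.218107 = 4.3475

Z-interval: (x̄₁ - x̄₂) ± E = -8 ± 4.3475 = (-12.3475, -3.6525)

Rounded to 2 decimal places:

(-12.35, -3.65)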